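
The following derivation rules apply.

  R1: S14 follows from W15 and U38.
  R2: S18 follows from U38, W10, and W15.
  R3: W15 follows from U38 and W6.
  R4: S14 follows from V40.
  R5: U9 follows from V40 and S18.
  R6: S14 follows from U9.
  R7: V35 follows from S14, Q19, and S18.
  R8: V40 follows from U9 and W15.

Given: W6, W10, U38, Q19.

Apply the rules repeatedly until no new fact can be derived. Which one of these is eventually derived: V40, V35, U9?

V35

U38 and W6 hold, so W15 follows (R3).
U38, W10, and W15 hold, so S18 follows (R2).
W15 and U38 hold, so S14 follows (R1).
From S14, Q19, and S18, R7 gives V35.
U9 would need V40 and S18 (R5), but V40 is never established. V40 would need U9 and W15 (R8), but U9 is never established.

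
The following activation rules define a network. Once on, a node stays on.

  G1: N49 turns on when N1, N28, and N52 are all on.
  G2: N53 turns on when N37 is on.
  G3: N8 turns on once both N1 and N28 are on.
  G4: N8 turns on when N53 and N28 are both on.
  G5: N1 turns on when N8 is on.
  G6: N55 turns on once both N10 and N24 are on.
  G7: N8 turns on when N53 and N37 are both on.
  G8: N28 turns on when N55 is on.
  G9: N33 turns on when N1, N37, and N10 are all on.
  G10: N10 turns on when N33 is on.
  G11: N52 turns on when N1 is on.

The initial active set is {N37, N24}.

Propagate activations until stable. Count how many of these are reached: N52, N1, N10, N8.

G2: N37 on → N53 on.
G7: N53 and N37 on → N8 on.
N8 is on, so N1 turns on (G5).
N1 is on, so N52 turns on (G11).
N52: reached.
N1: reached.
N10 would need N33 (G10), but N33 never turns on.
N8: reached.
Reached: N52, N1, and N8 — 3 of the 4.

3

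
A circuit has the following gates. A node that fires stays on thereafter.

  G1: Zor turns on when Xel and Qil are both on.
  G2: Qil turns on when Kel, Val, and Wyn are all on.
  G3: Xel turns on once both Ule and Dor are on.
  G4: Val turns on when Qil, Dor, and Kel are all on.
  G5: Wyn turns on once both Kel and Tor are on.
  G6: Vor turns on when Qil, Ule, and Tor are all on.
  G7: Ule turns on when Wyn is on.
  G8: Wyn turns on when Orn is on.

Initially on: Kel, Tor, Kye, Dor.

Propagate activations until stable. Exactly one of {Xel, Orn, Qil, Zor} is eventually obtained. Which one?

G5: Kel and Tor on → Wyn on.
Wyn is on, so Ule turns on (G7).
G3: Ule and Dor on → Xel on.
Qil would need Kel, Val, and Wyn (G2), but Val never turns on. Zor would need Xel and Qil (G1), but Qil never turns on. No rule produces Orn, and it is not given.

Xel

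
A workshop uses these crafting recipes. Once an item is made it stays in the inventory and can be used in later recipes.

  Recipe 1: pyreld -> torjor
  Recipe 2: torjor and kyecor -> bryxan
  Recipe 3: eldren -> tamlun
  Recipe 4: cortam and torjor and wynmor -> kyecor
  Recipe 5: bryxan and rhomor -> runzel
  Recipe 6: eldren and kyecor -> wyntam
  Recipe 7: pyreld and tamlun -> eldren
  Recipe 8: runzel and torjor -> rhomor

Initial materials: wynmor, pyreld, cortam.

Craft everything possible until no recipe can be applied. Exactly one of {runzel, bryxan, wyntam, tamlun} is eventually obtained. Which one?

pyreld -> torjor (Recipe 1).
cortam and torjor and wynmor -> kyecor (Recipe 4).
torjor and kyecor -> bryxan (Recipe 2).
wyntam would need eldren and kyecor (Recipe 6), but eldren is never obtained. tamlun would need eldren (Recipe 3), but eldren is never obtained. runzel would need bryxan and rhomor (Recipe 5), but rhomor is never obtained.

bryxan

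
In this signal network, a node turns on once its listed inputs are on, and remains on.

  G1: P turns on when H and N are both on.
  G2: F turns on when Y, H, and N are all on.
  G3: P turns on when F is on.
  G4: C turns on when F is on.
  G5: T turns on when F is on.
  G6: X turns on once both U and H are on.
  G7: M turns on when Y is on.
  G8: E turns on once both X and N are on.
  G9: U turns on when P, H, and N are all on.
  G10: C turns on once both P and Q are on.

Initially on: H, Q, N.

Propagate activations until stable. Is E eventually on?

H and N are on, so P turns on (G1).
G9: P, H, and N on → U on.
U and H are on, so X turns on (G6).
X and N are on, so E turns on (G8).

Yes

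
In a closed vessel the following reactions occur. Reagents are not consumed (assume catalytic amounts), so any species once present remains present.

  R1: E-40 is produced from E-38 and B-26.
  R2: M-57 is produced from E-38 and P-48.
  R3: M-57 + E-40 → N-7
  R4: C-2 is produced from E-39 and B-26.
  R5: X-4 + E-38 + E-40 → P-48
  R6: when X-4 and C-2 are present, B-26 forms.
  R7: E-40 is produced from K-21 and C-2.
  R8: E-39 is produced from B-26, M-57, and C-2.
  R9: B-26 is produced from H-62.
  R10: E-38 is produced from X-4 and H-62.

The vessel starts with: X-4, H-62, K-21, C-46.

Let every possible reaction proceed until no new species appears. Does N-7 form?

X-4 and H-62 present → E-38 forms (R10).
H-62 present → B-26 forms (R9).
E-38 and B-26 present → E-40 forms (R1).
X-4, E-38, and E-40 present → P-48 forms (R5).
E-38 and P-48 present → M-57 forms (R2).
M-57 and E-40 present → N-7 forms (R3).

Yes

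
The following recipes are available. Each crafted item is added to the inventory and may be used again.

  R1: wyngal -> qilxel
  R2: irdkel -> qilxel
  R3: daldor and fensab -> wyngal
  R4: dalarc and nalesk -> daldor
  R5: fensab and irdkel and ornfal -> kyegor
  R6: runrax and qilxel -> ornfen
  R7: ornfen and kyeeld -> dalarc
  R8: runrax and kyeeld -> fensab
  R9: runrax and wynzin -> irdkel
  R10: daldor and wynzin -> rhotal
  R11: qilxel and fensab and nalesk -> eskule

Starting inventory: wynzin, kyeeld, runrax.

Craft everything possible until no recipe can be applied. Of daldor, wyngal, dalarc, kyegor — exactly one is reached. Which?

dalarc

Using R9, runrax and wynzin make irdkel.
irdkel -> qilxel (R2).
Using R6, runrax and qilxel make ornfen.
ornfen and kyeeld -> dalarc (R7).
kyegor would need fensab, irdkel, and ornfal (R5), but ornfal is never obtained. wyngal would need daldor and fensab (R3), but daldor is never obtained. daldor would need dalarc and nalesk (R4), but nalesk is never obtained.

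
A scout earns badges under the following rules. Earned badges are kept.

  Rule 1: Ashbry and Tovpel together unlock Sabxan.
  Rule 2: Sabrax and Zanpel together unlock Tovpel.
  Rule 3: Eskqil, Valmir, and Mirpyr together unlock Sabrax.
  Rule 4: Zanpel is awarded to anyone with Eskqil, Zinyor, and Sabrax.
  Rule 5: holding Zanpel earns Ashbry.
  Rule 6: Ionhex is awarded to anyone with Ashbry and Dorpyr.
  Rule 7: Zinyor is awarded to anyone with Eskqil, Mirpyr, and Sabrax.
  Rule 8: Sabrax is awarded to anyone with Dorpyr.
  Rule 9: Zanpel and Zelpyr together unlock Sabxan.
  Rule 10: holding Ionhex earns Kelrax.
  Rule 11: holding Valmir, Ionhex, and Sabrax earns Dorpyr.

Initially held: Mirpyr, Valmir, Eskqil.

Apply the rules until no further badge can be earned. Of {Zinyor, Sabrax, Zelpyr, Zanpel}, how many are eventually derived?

3

With Eskqil, Valmir, and Mirpyr, Sabrax is earned (Rule 3).
With Eskqil, Mirpyr, and Sabrax, Zinyor is earned (Rule 7).
With Eskqil, Zinyor, and Sabrax, Zanpel is earned (Rule 4).
Zinyor: reached.
Sabrax: reached.
No rule produces Zelpyr, and it is not given.
Zanpel: reached.
Reached: Zinyor, Sabrax, and Zanpel — 3 of the 4.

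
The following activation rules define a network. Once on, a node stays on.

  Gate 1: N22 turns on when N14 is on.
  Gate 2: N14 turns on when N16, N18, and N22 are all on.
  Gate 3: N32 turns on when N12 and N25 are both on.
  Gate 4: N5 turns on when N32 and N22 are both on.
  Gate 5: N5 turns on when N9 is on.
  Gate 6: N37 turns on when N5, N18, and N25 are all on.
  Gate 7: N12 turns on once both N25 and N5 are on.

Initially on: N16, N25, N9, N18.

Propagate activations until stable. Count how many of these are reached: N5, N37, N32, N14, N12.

4

Gate 5: N9 on → N5 on.
Gate 7: N25 and N5 on → N12 on.
N5, N18, and N25 are on, so N37 turns on (Gate 6).
Gate 3: N12 and N25 on → N32 on.
N5: reached.
N37: reached.
N32: reached.
N14 would need N16, N18, and N22 (Gate 2), but N22 never turns on.
N12: reached.
Reached: N5, N37, N32, and N12 — 4 of the 5.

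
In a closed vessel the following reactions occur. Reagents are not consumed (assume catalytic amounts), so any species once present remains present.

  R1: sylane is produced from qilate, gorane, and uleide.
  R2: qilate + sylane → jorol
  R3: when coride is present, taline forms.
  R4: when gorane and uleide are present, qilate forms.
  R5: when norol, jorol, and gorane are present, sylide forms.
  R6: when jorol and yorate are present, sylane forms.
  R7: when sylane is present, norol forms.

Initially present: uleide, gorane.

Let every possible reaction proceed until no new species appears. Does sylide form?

gorane and uleide present → qilate forms (R4).
qilate, gorane, and uleide present → sylane forms (R1).
qilate and sylane present → jorol forms (R2).
sylane present → norol forms (R7).
norol, jorol, and gorane present → sylide forms (R5).

Yes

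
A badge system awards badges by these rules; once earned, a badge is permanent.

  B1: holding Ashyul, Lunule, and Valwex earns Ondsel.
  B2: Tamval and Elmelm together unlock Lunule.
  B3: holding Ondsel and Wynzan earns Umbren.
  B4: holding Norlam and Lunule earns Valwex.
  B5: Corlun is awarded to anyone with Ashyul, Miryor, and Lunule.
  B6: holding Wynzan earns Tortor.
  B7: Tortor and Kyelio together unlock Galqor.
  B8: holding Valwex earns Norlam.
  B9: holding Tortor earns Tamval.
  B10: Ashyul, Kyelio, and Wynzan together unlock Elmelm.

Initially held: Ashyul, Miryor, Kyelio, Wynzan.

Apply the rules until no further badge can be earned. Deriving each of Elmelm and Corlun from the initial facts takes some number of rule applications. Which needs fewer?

Elmelm: With Ashyul, Kyelio, and Wynzan, Elmelm is earned (B10). [1 rule application]
Corlun: With Wynzan, Tortor is earned (B6). With Ashyul, Kyelio, and Wynzan, Elmelm is earned (B10). With Tortor, Tamval is earned (B9). With Tamval and Elmelm, Lunule is earned (B2). With Ashyul, Miryor, and Lunule, Corlun is earned (B5). [5 rule applications]
Elmelm needs fewer.

Elmelm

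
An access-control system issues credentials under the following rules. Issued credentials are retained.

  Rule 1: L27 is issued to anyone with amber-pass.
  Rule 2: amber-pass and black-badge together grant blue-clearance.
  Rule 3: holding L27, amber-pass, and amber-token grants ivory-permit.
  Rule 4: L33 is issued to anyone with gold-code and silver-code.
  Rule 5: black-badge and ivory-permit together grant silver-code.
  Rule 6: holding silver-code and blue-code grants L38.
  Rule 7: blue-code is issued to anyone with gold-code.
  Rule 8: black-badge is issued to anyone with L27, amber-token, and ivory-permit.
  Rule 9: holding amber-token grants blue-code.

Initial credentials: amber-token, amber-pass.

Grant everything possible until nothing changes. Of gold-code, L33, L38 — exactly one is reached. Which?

L38

Holding amber-pass grants L27 (Rule 1).
Holding amber-token grants blue-code (Rule 9).
Holding L27, amber-pass, and amber-token grants ivory-permit (Rule 3).
Holding L27, amber-token, and ivory-permit grants black-badge (Rule 8).
Holding black-badge and ivory-permit grants silver-code (Rule 5).
Holding silver-code and blue-code grants L38 (Rule 6).
L33 would need gold-code and silver-code (Rule 4), but gold-code is never granted. No rule produces gold-code, and it is not given.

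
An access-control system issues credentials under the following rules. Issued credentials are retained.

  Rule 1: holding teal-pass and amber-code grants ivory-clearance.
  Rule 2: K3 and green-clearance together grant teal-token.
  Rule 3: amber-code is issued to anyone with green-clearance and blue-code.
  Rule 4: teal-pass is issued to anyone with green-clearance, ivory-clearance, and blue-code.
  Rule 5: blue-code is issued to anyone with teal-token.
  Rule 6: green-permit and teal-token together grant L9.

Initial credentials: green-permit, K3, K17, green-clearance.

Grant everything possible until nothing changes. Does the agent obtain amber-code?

Yes

Holding K3 and green-clearance grants teal-token (Rule 2).
Holding teal-token grants blue-code (Rule 5).
Holding green-clearance and blue-code grants amber-code (Rule 3).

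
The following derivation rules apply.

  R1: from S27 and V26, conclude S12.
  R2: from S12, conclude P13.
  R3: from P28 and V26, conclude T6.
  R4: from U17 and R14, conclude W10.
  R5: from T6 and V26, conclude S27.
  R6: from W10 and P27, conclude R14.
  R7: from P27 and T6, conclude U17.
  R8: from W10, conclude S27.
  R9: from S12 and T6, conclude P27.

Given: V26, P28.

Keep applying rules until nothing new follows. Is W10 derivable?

W10 would need U17 and R14 (R4), but R14 is never established.

No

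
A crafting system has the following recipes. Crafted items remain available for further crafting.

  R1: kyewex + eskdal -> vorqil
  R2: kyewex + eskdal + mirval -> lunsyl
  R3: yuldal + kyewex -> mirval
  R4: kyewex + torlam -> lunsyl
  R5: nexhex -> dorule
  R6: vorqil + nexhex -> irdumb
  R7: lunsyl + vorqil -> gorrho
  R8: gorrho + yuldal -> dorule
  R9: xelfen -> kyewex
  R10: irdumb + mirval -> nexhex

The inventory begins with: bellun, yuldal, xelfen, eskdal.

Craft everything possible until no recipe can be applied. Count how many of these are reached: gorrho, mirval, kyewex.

3

xelfen -> kyewex (R9).
Using R3, yuldal and kyewex make mirval.
kyewex + eskdal -> vorqil (R1).
Using R2, kyewex, eskdal, and mirval make lunsyl.
lunsyl + vorqil -> gorrho (R7).
gorrho: reached.
mirval: reached.
kyewex: reached.
All 3 are reached.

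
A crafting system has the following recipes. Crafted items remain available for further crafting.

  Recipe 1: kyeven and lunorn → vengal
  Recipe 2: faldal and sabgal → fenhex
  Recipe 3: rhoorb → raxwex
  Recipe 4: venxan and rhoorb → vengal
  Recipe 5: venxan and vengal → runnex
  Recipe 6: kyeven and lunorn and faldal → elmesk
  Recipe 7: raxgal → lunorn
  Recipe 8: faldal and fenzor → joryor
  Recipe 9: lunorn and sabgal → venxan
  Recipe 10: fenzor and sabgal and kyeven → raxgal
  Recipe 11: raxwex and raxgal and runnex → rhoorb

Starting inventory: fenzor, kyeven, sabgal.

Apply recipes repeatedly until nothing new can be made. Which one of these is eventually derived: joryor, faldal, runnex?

runnex

Using Recipe 10, fenzor, sabgal, and kyeven make raxgal.
Using Recipe 7, raxgal makes lunorn.
Using Recipe 9, lunorn and sabgal make venxan.
Using Recipe 1, kyeven and lunorn make vengal.
venxan and vengal → runnex (Recipe 5).
No rule produces faldal, and it is not given. joryor would need faldal and fenzor (Recipe 8), but faldal is never obtained.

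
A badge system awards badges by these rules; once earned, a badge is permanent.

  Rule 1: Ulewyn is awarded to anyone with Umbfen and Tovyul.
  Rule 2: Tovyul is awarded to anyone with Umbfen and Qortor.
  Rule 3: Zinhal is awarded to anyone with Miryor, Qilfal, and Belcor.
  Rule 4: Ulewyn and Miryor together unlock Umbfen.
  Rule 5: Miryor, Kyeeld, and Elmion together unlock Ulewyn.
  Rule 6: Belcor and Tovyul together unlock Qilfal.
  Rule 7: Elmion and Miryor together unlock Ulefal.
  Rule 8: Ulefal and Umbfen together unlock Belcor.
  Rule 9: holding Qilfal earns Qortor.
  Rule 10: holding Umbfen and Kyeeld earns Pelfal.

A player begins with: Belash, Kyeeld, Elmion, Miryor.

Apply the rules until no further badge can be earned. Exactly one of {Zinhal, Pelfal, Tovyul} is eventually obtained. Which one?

Pelfal

With Miryor, Kyeeld, and Elmion, Ulewyn is earned (Rule 5).
With Ulewyn and Miryor, Umbfen is earned (Rule 4).
With Umbfen and Kyeeld, Pelfal is earned (Rule 10).
Zinhal would need Miryor, Qilfal, and Belcor (Rule 3), but Qilfal is never earned. Tovyul would need Umbfen and Qortor (Rule 2), but Qortor is never earned.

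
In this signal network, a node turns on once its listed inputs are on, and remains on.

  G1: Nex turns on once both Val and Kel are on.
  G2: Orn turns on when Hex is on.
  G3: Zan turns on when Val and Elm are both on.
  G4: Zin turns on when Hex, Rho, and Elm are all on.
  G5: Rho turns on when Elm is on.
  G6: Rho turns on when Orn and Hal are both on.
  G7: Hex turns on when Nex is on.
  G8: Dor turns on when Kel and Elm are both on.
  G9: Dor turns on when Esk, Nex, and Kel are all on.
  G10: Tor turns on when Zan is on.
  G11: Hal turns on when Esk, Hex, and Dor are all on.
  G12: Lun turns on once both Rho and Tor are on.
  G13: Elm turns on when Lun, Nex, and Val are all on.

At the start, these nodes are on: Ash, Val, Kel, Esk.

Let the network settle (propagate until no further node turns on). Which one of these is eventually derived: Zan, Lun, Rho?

Rho

G1: Val and Kel on → Nex on.
G9: Esk, Nex, and Kel on → Dor on.
G7: Nex on → Hex on.
Esk, Hex, and Dor are on, so Hal turns on (G11).
G2: Hex on → Orn on.
G6: Orn and Hal on → Rho on.
Zan would need Val and Elm (G3), but Elm never turns on. Lun would need Rho and Tor (G12), but Tor never turns on.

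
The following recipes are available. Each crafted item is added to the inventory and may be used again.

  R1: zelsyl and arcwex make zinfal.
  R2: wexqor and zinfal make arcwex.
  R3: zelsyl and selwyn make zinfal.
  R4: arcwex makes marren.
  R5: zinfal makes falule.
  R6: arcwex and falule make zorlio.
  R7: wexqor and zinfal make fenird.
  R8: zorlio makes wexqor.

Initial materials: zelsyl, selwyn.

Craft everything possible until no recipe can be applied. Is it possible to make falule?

Yes

zelsyl and selwyn → zinfal (R3).
zinfal → falule (R5).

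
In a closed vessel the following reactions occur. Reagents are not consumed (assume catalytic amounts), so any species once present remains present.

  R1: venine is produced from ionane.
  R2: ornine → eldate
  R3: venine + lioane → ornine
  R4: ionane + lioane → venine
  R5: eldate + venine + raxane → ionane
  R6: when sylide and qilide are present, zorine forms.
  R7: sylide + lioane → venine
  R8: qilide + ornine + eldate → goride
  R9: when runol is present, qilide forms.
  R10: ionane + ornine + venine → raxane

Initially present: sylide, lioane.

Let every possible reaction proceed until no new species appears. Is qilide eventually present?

qilide would need runol (R9), but runol never forms.

No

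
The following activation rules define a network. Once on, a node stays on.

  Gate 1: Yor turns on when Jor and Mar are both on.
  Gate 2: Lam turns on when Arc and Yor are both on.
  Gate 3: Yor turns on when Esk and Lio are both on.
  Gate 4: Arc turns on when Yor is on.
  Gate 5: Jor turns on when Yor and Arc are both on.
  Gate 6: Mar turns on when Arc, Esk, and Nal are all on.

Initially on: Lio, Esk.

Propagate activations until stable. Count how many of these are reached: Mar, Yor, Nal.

1

Esk and Lio are on, so Yor turns on (Gate 3).
Mar would need Arc, Esk, and Nal (Gate 6), but Nal never turns on.
Yor: reached.
No rule produces Nal, and it is not given.
Reached: Yor — 1 of the 3.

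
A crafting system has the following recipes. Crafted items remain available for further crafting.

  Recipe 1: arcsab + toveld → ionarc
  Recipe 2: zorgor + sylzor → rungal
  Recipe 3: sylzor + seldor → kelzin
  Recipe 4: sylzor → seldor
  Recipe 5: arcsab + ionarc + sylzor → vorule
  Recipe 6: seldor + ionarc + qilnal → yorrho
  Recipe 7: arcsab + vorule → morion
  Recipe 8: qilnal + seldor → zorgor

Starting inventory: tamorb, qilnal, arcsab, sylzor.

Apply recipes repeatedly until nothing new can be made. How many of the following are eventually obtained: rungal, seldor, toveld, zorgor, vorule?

3

sylzor → seldor (Recipe 4).
qilnal + seldor → zorgor (Recipe 8).
Using Recipe 2, zorgor and sylzor make rungal.
rungal: reached.
seldor: reached.
No rule produces toveld, and it is not given.
zorgor: reached.
vorule would need arcsab, ionarc, and sylzor (Recipe 5), but ionarc is never obtained.
Reached: rungal, seldor, and zorgor — 3 of the 5.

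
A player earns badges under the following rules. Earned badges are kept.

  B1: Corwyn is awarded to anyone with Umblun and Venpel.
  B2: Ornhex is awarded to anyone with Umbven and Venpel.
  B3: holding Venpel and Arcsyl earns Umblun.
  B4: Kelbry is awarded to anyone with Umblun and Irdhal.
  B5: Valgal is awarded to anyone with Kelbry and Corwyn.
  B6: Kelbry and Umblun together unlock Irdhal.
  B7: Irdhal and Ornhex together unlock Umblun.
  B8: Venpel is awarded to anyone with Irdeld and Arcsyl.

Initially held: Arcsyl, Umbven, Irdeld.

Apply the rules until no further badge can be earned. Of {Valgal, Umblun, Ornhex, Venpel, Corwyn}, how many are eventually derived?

4

With Irdeld and Arcsyl, Venpel is earned (B8).
With Venpel and Arcsyl, Umblun is earned (B3).
With Umbven and Venpel, Ornhex is earned (B2).
With Umblun and Venpel, Corwyn is earned (B1).
Valgal would need Kelbry and Corwyn (B5), but Kelbry is never earned.
Umblun: reached.
Ornhex: reached.
Venpel: reached.
Corwyn: reached.
Reached: Umblun, Ornhex, Venpel, and Corwyn — 4 of the 5.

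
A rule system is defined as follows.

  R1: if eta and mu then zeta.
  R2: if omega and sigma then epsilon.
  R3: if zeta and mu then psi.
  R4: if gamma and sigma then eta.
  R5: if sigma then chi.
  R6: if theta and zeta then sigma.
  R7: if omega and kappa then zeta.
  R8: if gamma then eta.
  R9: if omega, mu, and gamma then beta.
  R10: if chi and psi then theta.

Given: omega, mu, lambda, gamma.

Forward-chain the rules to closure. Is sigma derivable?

No

sigma would need theta and zeta (R6), but theta is never established.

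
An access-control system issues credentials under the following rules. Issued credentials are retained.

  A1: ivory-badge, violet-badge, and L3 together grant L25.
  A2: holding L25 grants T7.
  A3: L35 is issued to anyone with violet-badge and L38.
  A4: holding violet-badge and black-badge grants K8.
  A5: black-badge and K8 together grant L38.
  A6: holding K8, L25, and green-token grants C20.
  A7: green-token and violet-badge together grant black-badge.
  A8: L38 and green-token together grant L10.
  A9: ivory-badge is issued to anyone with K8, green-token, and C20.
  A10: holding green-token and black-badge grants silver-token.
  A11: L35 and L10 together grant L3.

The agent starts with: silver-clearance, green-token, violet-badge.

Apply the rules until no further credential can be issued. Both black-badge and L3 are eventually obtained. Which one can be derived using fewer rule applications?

black-badge

black-badge: Holding green-token and violet-badge grants black-badge (A7). [1 rule application]
L3: Holding green-token and violet-badge grants black-badge (A7). Holding violet-badge and black-badge grants K8 (A4). Holding black-badge and K8 grants L38 (A5). Holding L38 and green-token grants L10 (A8). Holding violet-badge and L38 grants L35 (A3). Holding L35 and L10 grants L3 (A11). [6 rule applications]
black-badge needs fewer.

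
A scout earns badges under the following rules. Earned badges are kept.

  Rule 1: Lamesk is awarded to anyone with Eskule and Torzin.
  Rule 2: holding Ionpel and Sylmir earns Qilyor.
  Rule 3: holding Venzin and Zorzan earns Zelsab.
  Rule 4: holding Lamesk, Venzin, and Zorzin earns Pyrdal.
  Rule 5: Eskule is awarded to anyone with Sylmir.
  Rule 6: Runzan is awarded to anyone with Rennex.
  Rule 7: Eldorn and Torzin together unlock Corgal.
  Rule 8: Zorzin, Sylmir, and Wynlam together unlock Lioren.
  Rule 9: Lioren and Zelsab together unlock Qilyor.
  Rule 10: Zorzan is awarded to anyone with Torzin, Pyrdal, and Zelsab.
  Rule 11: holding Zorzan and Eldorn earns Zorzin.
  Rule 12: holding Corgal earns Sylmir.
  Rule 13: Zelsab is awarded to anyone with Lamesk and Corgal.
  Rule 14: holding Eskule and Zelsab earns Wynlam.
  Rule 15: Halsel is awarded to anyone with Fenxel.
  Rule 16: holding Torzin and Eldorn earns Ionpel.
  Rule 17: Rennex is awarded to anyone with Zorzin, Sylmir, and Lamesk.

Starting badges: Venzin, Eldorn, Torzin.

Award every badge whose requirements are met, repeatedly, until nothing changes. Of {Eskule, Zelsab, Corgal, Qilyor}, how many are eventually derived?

4

With Torzin and Eldorn, Ionpel is earned (Rule 16).
With Eldorn and Torzin, Corgal is earned (Rule 7).
With Corgal, Sylmir is earned (Rule 12).
With Sylmir, Eskule is earned (Rule 5).
With Ionpel and Sylmir, Qilyor is earned (Rule 2).
With Eskule and Torzin, Lamesk is earned (Rule 1).
With Lamesk and Corgal, Zelsab is earned (Rule 13).
Eskule: reached.
Zelsab: reached.
Corgal: reached.
Qilyor: reached.
All 4 are reached.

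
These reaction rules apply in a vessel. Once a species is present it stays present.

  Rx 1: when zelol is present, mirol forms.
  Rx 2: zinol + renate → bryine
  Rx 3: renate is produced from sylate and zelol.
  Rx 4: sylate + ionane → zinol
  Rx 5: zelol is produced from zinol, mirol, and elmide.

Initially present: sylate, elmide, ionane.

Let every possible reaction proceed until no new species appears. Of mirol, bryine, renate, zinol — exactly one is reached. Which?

zinol

sylate and ionane present → zinol forms (Rx 4).
renate would need sylate and zelol (Rx 3), but zelol never forms. mirol would need zelol (Rx 1), but zelol never forms. bryine would need zinol and renate (Rx 2), but renate never forms.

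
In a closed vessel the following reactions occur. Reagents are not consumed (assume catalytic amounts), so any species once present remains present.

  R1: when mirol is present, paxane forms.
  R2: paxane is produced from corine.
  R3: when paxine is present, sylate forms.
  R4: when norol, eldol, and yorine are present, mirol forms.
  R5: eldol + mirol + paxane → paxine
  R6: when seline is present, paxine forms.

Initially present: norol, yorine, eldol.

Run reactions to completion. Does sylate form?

Yes

norol, eldol, and yorine present → mirol forms (R4).
mirol present → paxane forms (R1).
eldol, mirol, and paxane present → paxine forms (R5).
paxine present → sylate forms (R3).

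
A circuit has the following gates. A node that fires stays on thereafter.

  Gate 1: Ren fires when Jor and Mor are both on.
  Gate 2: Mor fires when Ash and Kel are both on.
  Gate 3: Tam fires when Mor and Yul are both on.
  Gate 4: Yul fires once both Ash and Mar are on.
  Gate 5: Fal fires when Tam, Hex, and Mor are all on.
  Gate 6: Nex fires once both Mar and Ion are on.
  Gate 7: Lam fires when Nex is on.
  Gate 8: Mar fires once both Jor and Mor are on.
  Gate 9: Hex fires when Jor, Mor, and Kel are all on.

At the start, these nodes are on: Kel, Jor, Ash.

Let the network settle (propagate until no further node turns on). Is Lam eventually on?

No

Lam would need Nex (Gate 7), but Nex never turns on.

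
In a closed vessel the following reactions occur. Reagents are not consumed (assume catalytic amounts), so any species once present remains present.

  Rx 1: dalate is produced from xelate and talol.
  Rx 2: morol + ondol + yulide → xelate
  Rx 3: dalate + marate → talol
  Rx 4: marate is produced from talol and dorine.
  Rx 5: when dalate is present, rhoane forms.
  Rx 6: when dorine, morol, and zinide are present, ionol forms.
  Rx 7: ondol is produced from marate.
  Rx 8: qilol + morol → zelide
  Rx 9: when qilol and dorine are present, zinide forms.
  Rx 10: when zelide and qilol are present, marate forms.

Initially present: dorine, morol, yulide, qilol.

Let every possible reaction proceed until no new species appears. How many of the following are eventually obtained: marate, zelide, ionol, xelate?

4

qilol and dorine present → zinide forms (Rx 9).
qilol and morol present → zelide forms (Rx 8).
zelide and qilol present → marate forms (Rx 10).
dorine, morol, and zinide present → ionol forms (Rx 6).
marate present → ondol forms (Rx 7).
morol, ondol, and yulide present → xelate forms (Rx 2).
marate: reached.
zelide: reached.
ionol: reached.
xelate: reached.
All 4 are reached.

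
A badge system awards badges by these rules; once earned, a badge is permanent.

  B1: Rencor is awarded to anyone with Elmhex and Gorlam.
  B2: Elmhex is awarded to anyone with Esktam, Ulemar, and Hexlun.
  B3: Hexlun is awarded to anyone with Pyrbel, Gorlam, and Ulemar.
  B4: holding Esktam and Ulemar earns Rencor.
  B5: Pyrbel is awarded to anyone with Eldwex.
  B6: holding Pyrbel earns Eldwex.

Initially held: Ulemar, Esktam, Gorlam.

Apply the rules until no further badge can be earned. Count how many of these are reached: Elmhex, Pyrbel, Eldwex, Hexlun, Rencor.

With Esktam and Ulemar, Rencor is earned (B4).
Elmhex would need Esktam, Ulemar, and Hexlun (B2), but Hexlun is never earned.
Pyrbel would need Eldwex (B5), but Eldwex is never earned.
Eldwex would need Pyrbel (B6), but Pyrbel is never earned.
Hexlun would need Pyrbel, Gorlam, and Ulemar (B3), but Pyrbel is never earned.
Rencor: reached.
Reached: Rencor — 1 of the 5.

1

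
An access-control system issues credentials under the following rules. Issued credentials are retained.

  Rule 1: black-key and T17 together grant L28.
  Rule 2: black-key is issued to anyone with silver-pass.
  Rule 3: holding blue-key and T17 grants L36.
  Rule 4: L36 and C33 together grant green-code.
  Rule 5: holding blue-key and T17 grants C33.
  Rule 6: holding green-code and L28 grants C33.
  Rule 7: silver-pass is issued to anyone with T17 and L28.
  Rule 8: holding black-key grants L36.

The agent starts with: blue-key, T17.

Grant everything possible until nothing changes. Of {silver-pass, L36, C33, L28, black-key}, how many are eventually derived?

2

Holding blue-key and T17 grants L36 (Rule 3).
Holding blue-key and T17 grants C33 (Rule 5).
silver-pass would need T17 and L28 (Rule 7), but L28 is never granted.
L36: reached.
C33: reached.
L28 would need black-key and T17 (Rule 1), but black-key is never granted.
black-key would need silver-pass (Rule 2), but silver-pass is never granted.
Reached: L36 and C33 — 2 of the 5.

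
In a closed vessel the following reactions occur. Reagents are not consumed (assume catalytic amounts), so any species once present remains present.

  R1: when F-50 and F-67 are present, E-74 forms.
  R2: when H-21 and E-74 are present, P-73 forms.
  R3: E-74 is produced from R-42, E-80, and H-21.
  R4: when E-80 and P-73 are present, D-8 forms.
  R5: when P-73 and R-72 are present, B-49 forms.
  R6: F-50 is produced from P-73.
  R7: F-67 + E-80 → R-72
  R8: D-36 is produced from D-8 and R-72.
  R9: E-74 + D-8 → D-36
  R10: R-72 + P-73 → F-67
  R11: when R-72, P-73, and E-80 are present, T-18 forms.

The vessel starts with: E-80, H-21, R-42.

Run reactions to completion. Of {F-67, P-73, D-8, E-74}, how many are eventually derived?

R-42, E-80, and H-21 present → E-74 forms (R3).
H-21 and E-74 present → P-73 forms (R2).
E-80 and P-73 present → D-8 forms (R4).
F-67 would need R-72 and P-73 (R10), but R-72 never forms.
P-73: reached.
D-8: reached.
E-74: reached.
Reached: P-73, D-8, and E-74 — 3 of the 4.

3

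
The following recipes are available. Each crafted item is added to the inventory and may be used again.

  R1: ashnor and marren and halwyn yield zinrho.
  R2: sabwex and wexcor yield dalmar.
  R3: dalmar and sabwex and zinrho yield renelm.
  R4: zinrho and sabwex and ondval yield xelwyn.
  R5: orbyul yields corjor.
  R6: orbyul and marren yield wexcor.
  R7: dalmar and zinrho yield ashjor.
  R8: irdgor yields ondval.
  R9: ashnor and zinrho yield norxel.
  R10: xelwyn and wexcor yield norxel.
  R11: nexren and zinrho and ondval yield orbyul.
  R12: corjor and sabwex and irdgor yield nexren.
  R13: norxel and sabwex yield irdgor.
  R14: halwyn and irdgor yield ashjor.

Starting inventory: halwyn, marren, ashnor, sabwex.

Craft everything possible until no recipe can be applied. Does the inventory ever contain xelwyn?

Using R1, ashnor, marren, and halwyn make zinrho.
Using R9, ashnor and zinrho make norxel.
norxel and sabwex → irdgor (R13).
irdgor → ondval (R8).
zinrho and sabwex and ondval → xelwyn (R4).

Yes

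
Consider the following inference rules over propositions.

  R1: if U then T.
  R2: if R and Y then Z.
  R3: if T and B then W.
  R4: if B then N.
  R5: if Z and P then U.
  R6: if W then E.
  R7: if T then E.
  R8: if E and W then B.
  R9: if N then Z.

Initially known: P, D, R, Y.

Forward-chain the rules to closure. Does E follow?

Yes

R and Y hold, so Z follows (R2).
Z and P hold, so U follows (R5).
From U, R1 gives T.
T holds, so E follows (R7).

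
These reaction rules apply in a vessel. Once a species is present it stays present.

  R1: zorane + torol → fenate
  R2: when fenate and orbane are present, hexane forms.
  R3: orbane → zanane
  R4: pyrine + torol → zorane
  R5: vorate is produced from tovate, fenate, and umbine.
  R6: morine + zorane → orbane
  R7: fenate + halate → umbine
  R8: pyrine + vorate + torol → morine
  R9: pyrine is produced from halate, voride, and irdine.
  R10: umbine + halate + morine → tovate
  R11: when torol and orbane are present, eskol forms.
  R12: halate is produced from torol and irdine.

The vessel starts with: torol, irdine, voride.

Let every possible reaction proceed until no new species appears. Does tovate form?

tovate would need umbine, halate, and morine (R10), but morine never forms.

No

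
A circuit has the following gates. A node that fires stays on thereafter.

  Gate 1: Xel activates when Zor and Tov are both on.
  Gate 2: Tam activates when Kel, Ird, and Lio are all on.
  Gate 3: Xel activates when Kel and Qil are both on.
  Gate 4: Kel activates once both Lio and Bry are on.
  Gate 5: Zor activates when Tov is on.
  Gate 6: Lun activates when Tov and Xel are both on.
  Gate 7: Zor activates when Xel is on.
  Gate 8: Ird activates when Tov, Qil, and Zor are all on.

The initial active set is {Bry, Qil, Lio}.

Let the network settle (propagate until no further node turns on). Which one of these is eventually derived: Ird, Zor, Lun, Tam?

Gate 4: Lio and Bry on → Kel on.
Gate 3: Kel and Qil on → Xel on.
Gate 7: Xel on → Zor on.
Lun would need Tov and Xel (Gate 6), but Tov never turns on. Ird would need Tov, Qil, and Zor (Gate 8), but Tov never turns on. Tam would need Kel, Ird, and Lio (Gate 2), but Ird never turns on.

Zor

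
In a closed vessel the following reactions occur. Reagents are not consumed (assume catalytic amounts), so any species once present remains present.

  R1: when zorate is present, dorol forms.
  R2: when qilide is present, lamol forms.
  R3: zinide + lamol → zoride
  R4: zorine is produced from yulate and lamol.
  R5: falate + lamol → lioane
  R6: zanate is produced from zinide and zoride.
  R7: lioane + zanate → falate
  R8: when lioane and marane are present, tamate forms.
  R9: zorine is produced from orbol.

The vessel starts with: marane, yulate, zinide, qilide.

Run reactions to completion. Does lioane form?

No

lioane would need falate and lamol (R5), but falate never forms.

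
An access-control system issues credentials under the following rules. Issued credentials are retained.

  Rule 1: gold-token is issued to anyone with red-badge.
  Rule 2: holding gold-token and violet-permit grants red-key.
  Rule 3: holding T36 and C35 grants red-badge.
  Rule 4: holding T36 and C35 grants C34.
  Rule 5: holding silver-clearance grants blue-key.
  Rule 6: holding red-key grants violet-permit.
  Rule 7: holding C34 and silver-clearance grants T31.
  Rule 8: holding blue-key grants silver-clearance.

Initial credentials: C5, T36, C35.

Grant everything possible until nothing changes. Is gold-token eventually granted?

Yes

Holding T36 and C35 grants red-badge (Rule 3).
Holding red-badge grants gold-token (Rule 1).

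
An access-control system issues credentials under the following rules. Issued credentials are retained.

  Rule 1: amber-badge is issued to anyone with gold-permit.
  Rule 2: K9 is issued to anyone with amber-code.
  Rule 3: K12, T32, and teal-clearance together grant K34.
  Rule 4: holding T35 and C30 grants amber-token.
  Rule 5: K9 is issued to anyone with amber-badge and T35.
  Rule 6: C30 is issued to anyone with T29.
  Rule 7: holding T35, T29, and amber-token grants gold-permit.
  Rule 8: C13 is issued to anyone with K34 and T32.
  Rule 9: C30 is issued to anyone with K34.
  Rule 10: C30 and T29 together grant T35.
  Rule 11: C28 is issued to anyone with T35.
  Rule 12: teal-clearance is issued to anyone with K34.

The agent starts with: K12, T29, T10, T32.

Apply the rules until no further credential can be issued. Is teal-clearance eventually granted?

No

teal-clearance would need K34 (Rule 12), but K34 is never granted.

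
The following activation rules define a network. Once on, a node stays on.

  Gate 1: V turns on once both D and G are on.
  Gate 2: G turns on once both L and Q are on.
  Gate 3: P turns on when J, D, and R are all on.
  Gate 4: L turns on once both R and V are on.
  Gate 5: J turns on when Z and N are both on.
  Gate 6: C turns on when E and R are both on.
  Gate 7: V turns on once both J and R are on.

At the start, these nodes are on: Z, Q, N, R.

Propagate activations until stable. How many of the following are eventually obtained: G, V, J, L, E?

4

Gate 5: Z and N on → J on.
Gate 7: J and R on → V on.
Gate 4: R and V on → L on.
L and Q are on, so G turns on (Gate 2).
G: reached.
V: reached.
J: reached.
L: reached.
No rule produces E, and it is not given.
Reached: G, V, J, and L — 4 of the 5.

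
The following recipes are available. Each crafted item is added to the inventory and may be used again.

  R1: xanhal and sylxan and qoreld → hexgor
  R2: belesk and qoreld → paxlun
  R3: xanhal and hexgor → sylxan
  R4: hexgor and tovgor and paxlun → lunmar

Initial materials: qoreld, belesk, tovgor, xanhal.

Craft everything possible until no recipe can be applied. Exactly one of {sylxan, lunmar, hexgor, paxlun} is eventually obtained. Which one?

paxlun

belesk and qoreld → paxlun (R2).
hexgor would need xanhal, sylxan, and qoreld (R1), but sylxan is never obtained. sylxan would need xanhal and hexgor (R3), but hexgor is never obtained. lunmar would need hexgor, tovgor, and paxlun (R4), but hexgor is never obtained.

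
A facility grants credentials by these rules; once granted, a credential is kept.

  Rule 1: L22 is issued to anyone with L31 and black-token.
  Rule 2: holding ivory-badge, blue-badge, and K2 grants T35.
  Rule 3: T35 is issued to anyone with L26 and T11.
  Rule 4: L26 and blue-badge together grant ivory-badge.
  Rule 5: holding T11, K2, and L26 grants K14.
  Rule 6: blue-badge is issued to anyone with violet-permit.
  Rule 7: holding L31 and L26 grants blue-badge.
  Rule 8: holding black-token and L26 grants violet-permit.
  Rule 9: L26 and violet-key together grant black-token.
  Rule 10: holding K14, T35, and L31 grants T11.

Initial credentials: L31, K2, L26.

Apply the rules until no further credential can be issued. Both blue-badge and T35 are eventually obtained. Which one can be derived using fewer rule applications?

blue-badge

blue-badge: Holding L31 and L26 grants blue-badge (Rule 7). [1 rule application]
T35: Holding L31 and L26 grants blue-badge (Rule 7). Holding L26 and blue-badge grants ivory-badge (Rule 4). Holding ivory-badge, blue-badge, and K2 grants T35 (Rule 2). [3 rule applications]
blue-badge needs fewer.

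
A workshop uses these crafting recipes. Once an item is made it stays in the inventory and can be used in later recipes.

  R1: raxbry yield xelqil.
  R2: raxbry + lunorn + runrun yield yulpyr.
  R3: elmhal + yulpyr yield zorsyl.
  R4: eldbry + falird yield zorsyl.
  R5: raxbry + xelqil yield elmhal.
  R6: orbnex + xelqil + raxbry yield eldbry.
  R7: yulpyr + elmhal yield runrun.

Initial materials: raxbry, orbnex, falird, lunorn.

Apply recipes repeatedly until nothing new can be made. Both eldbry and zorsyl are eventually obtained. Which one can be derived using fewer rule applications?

eldbry

eldbry: Using R1, raxbry makes xelqil. orbnex + xelqil + raxbry → eldbry (R6). [2 rule applications]
zorsyl: raxbry → xelqil (R1). Using R6, orbnex, xelqil, and raxbry make eldbry. eldbry + falird → zorsyl (R4). [3 rule applications]
eldbry needs fewer.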